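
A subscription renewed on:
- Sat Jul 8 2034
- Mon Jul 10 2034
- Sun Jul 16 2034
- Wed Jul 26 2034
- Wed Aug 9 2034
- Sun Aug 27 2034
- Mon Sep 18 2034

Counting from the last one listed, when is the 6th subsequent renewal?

Intervals are 2, 6, 10, 14, 18, 22 days — an arithmetic progression with common difference 4.
Next gap: 26 days. Mon Sep 18 2034 + 26 days = Sat Oct 14 2034.
Next gap: 30 days. Sat Oct 14 2034 + 30 days = Mon Nov 13 2034.
Next gap: 34 days. Mon Nov 13 2034 + 34 days = Sun Dec 17 2034.
Next gap: 38 days. Sun Dec 17 2034 + 38 days = Wed Jan 24 2035.
Next gap: 42 days. Wed Jan 24 2035 + 42 days = Wed Mar 7 2035.
Next gap: 46 days. Wed Mar 7 2035 + 46 days = Sun Apr 22 2035.

Sun Apr 22 2035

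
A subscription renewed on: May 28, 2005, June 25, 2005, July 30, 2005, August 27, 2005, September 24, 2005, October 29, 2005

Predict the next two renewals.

November 26, 2005; December 31, 2005

All Saturdays; the gaps (28, 35, 28, 28, 35) vary with month length.
This is the last Saturday of each month.
Last Saturday of November 2005: November 26, 2005.
December 2005 ends with Saturday December 31, 2005.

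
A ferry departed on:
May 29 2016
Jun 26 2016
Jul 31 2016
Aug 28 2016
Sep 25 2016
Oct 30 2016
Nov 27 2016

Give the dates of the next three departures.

Dec 25 2016, Jan 29 2017, Feb 26 2017

All Sundays; the gaps (28, 35, 28, 28, 35, 28) vary with month length.
This is the last Sunday of each month.
December 2016 ends with Sunday Dec 25 2016.
January 2017 ends with Sunday Jan 29 2017.
February 2017 ends with Sunday Feb 26 2017.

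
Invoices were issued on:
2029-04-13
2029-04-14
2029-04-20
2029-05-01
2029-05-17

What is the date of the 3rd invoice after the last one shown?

2029-08-03

Intervals are 1, 6, 11, 16 days — an arithmetic progression with common difference 5.
Next gap: 21 days. 2029-05-17 + 21 days = 2029-06-07.
Next gap: 26 days. 2029-06-07 + 26 days = 2029-07-03.
Next gap: 31 days. 2029-07-03 + 31 days = 2029-08-03.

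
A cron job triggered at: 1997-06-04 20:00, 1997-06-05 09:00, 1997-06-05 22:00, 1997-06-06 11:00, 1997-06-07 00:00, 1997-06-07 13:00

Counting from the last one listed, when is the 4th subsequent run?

Gaps: 13, 13, 13, 13, 13 hours — each event is 13 hours after the previous one.
1997-06-07 13:00 + 13 h = 1997-06-08 02:00.
1997-06-08 02:00 + 13 h = 1997-06-08 15:00.
1997-06-08 15:00 + 13 h = 1997-06-09 04:00.
1997-06-09 04:00 + 13 h = 1997-06-09 17:00.

1997-06-09 17:00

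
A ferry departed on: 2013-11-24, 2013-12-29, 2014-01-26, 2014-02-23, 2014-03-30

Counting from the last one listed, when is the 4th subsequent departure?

These are Sundays with 35, 28, 28, 35-day gaps.
Each is the final Sunday of its month — 2013-12-29 is past the 28th, so '4th Sunday' doesn't fit.
April 2014 ends with Sunday 2014-04-27.
Last Sunday of May 2014: 2014-05-25.
Last Sunday of June 2014: 2014-06-29.
Last Sunday of July 2014: 2014-07-27.

2014-07-27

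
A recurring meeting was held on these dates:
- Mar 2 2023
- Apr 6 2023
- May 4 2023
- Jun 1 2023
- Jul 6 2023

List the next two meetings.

Aug 3 2023, Sep 7 2023

These are Thursdays at 28- or 35-day spacing (35, 28, 28, 35).
The pattern: 1st Thursday of the month.
August 2023 — 1st Thursday is Aug 3 2023.
September 2023 — 1st Thursday is Sep 7 2023.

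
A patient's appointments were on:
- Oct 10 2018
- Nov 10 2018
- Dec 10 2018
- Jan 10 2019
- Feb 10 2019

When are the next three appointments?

Gaps: 31, 30, 31, 31 days — not constant. Every event is on the 10th of the month.
Pattern: the 10th of each month.
Next: March 2019 → Mar 10 2019.
April 2019: Apr 10 2019.
Next: May 2019 → May 10 2019.

Mar 10 2019, Apr 10 2019, May 10 2019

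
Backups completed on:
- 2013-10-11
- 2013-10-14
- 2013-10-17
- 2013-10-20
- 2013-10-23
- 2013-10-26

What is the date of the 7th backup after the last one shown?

Gaps between consecutive events: 3, 3, 3, 3, 3 days — a constant 3-day interval.
2013-10-26 + 3 days = 2013-10-29.
2013-10-29 + 3 days = 2013-11-01.
2013-11-01 + 3 days = 2013-11-04.
2013-11-04 + 3 days = 2013-11-07.
2013-11-07 + 3 days = 2013-11-10.
2013-11-10 + 3 days = 2013-11-13.
2013-11-13 + 3 days = 2013-11-16.

2013-11-16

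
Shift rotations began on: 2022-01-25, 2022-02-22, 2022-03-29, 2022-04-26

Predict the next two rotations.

2022-05-31, 2022-06-28

Every date is a Tuesday; gaps 28, 35, 28 days.
Each is the last Tuesday of its month (at least one falls on the 29th or later, ruling out '4th Tuesday').
Last Tuesday of May 2022: 2022-05-31.
Last Tuesday of June 2022: 2022-06-28.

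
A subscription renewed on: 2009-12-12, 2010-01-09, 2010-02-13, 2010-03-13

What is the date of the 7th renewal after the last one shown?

All dates are Saturdays, 28, 35, 28 days apart.
Specifically, the 2nd Saturday of each month.
April 2010 — 2nd Saturday is 2010-04-10.
May 2010 — 2nd Saturday is 2010-05-08.
June 2010 — 2nd Saturday is 2010-06-12.
July 2010 — 2nd Saturday is 2010-07-10.
August 2010 — 2nd Saturday is 2010-08-14.
2nd Saturday of September 2010: 2010-09-11.
2nd Saturday of October 2010: 2010-10-09.

2010-10-09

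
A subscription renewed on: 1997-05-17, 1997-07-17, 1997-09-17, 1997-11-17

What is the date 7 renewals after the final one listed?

Each date is the 17th; the gaps (61, 62, 61) track the month lengths.
The rule is the 17th of every 2 months.
Next: January 1998 → 1998-01-17.
Next: March 1998 → 1998-03-17.
May 1998: 1998-05-17.
Next: July 1998 → 1998-07-17.
Next: September 1998 → 1998-09-17.
Next: November 1998 → 1998-11-17.
Next: January 1999 → 1999-01-17.

1999-01-17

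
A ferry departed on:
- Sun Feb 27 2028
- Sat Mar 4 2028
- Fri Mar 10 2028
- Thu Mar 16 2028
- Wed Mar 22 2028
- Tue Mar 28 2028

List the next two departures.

Mon Apr 3 2028, Sun Apr 9 2028

Every event comes 6 days after the last (6, 6, 6, 6, 6).
Tue Mar 28 2028 + 6 days = Mon Apr 3 2028.
Mon Apr 3 2028 + 6 days = Sun Apr 9 2028.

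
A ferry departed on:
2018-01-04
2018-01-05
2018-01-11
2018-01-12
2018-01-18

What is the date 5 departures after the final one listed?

The gap pattern 1, 6, 1, 6 repeats every 2 events.
These are the Thursdays and Fridays of each week.
The following Friday is 2018-01-19.
The following Thursday is 2018-01-25.
Next Friday: 2018-01-26.
The following Thursday is 2018-02-01.
The following Friday is 2018-02-02.

2018-02-02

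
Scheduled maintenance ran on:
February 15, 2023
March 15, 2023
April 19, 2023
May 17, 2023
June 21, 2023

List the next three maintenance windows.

July 19, 2023; August 16, 2023; September 20, 2023

Gaps: 28, 35, 28, 35 days — a mix of 28 and 35. Every date is a Wednesday.
Each is the 3rd Wednesday of its month.
3rd Wednesday of July 2023: July 19, 2023.
3rd Wednesday of August 2023: August 16, 2023.
September 2023 — 3rd Wednesday is September 20, 2023.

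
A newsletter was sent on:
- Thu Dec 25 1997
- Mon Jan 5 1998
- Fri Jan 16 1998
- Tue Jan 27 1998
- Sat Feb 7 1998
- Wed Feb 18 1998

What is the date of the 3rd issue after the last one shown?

Mon Mar 23 1998

The spacing is 11, 11, 11, 11, 11 days — always 11 days.
Wed Feb 18 1998 + 11 days = Sun Mar 1 1998.
Sun Mar 1 1998 + 11 days = Thu Mar 12 1998.
Thu Mar 12 1998 + 11 days = Mon Mar 23 1998.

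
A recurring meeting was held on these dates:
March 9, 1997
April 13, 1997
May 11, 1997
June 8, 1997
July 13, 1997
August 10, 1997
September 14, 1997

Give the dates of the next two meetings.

All dates are Sundays, 35, 28, 28, 35, 28, 35 days apart.
Specifically, the 2nd Sunday of each month.
2nd Sunday of October 1997: October 12, 1997.
November 1997 — 2nd Sunday is November 9, 1997.

October 12, 1997; November 9, 1997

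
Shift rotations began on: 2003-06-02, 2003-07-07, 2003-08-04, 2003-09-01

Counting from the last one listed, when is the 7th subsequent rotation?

All dates are Mondays, 35, 28, 28 days apart.
Specifically, the 1st Monday of each month.
1st Monday of October 2003: 2003-10-06.
November 2003 — 1st Monday is 2003-11-03.
December 2003 — 1st Monday is 2003-12-01.
1st Monday of January 2004: 2004-01-05.
1st Monday of February 2004: 2004-02-02.
1st Monday of March 2004: 2004-03-01.
April 2004 — 1st Monday is 2004-04-05.

2004-04-05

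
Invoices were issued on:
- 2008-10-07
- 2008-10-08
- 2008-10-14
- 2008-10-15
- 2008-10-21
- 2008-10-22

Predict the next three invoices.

2008-10-28, 2008-10-29, 2008-11-04

The gap pattern 1, 6, 1, 6, 1 repeats every 2 events.
These are the Tuesdays and Wednesdays of each week.
Next Tuesday: 2008-10-28.
Next Wednesday: 2008-10-29.
The following Tuesday is 2008-11-04.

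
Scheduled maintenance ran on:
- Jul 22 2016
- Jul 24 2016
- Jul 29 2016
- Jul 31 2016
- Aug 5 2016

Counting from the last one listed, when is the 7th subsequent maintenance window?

Every event lands on a Friday or Sunday (gaps cycle 2, 5, 2, 5).
So the schedule is: every Friday and Sunday.
Next Sunday: Aug 7 2016.
The following Friday is Aug 12 2016.
Next Sunday: Aug 14 2016.
The following Friday is Aug 19 2016.
Next Sunday: Aug 21 2016.
The following Friday is Aug 26 2016.
The following Sunday is Aug 28 2016.

Aug 28 2016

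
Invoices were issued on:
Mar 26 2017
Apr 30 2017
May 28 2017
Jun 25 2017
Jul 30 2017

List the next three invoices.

Aug 27 2017, Sep 24 2017, Oct 29 2017

These are Sundays with 35, 28, 28, 35-day gaps.
Each is the final Sunday of its month — Apr 30 2017 is past the 28th, so '4th Sunday' doesn't fit.
Last Sunday of August 2017: Aug 27 2017.
Last Sunday of September 2017: Sep 24 2017.
Last Sunday of October 2017: Oct 29 2017.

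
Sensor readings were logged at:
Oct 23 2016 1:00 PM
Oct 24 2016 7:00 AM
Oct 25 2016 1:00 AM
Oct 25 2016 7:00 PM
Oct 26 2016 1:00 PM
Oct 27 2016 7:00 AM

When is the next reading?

Oct 28 2016 1:00 AM

Spacing: 18, 18, 18, 18, 18 h — constant 18 h.
Oct 27 2016 7:00 AM + 18 h = Oct 28 2016 1:00 AM.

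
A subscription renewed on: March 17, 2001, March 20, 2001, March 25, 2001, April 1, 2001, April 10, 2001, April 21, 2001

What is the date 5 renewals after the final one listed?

July 15, 2001

Gaps: 3, 5, 7, 9, 11 days — each gap is 2 larger than the previous one.
Next gap: 13 days. April 21, 2001 + 13 days = May 4, 2001.
Next gap: 15 days. May 4, 2001 + 15 days = May 19, 2001.
Next gap: 17 days. May 19, 2001 + 17 days = June 5, 2001.
Next gap: 19 days. June 5, 2001 + 19 days = June 24, 2001.
Next gap: 21 days. June 24, 2001 + 21 days = July 15, 2001.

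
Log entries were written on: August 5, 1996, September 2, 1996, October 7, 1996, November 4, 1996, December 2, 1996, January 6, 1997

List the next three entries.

Gaps: 28, 35, 28, 28, 35 days — a mix of 28 and 35. Every date is a Monday.
Each is the 1st Monday of its month.
February 1997 — 1st Monday is February 3, 1997.
March 1997 — 1st Monday is March 3, 1997.
April 1997 — 1st Monday is April 7, 1997.

February 3, 1997; March 3, 1997; April 7, 1997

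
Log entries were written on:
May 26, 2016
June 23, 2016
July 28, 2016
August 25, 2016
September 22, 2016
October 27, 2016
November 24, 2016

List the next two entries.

December 22, 2016; January 26, 2017

These are Thursdays at 28- or 35-day spacing (28, 35, 28, 28, 35, 28).
The pattern: 4th Thursday of the month.
December 2016 — 4th Thursday is December 22, 2016.
January 2017 — 4th Thursday is January 26, 2017.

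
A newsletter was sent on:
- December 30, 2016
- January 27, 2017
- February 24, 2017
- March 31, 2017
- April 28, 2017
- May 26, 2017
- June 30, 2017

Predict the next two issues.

These are Fridays with 28, 28, 35, 28, 28, 35-day gaps.
Each is the final Friday of its month — December 30, 2016 is past the 28th, so '4th Friday' doesn't fit.
July 2017 ends with Friday July 28, 2017.
Last Friday of August 2017: August 25, 2017.

July 28, 2017; August 25, 2017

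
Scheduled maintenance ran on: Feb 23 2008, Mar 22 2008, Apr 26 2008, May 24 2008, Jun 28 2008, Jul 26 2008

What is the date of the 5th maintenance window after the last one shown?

Dec 27 2008

Gaps: 28, 35, 28, 35, 28 days — a mix of 28 and 35. Every date is a Saturday.
Each is the 4th Saturday of its month.
4th Saturday of August 2008: Aug 23 2008.
4th Saturday of September 2008: Sep 27 2008.
4th Saturday of October 2008: Oct 25 2008.
November 2008 — 4th Saturday is Nov 22 2008.
4th Saturday of December 2008: Dec 27 2008.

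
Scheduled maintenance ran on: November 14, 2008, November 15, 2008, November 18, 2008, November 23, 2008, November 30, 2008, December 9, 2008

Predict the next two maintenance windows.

December 20, 2008; January 2, 2009

The spacing grows by 2 each time: 1, 3, 5, 7, 9 days.
Next gap: 11 days. December 9, 2008 + 11 days = December 20, 2008.
Next gap: 13 days. December 20, 2008 + 13 days = January 2, 2009.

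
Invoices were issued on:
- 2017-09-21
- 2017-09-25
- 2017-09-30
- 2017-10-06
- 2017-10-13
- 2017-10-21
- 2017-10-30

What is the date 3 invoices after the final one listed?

The spacing grows by 1 each time: 4, 5, 6, 7, 8, 9 days.
Next gap: 10 days. 2017-10-30 + 10 days = 2017-11-09.
Next gap: 11 days. 2017-11-09 + 11 days = 2017-11-20.
Next gap: 12 days. 2017-11-20 + 12 days = 2017-12-02.

2017-12-02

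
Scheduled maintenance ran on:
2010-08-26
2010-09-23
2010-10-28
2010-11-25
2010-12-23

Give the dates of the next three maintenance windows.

All dates are Thursdays, 28, 35, 28, 28 days apart.
Specifically, the 4th Thursday of each month.
4th Thursday of January 2011: 2011-01-27.
4th Thursday of February 2011: 2011-02-24.
4th Thursday of March 2011: 2011-03-24.

2011-01-27, 2011-02-24, 2011-03-24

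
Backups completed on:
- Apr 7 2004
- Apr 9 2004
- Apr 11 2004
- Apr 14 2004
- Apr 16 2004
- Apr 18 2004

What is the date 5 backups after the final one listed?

Apr 30 2004

The gap pattern 2, 2, 3, 2, 2 repeats every 3 events.
These are the Wednesdays, Fridays and Sundays of each week.
The following Wednesday is Apr 21 2004.
The following Friday is Apr 23 2004.
Next Sunday: Apr 25 2004.
Next Wednesday: Apr 28 2004.
Next Friday: Apr 30 2004.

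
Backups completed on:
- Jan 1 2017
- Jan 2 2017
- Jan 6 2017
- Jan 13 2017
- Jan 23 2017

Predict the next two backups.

Feb 5 2017, Feb 21 2017

Intervals are 1, 4, 7, 10 days — an arithmetic progression with common difference 3.
Next gap: 13 days. Jan 23 2017 + 13 days = Feb 5 2017.
Next gap: 16 days. Feb 5 2017 + 16 days = Feb 21 2017.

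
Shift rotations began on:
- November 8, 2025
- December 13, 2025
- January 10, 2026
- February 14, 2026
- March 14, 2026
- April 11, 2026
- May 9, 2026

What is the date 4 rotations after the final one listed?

All dates are Saturdays, 35, 28, 35, 28, 28, 28 days apart.
Specifically, the 2nd Saturday of each month.
2nd Saturday of June 2026: June 13, 2026.
2nd Saturday of July 2026: July 11, 2026.
2nd Saturday of August 2026: August 8, 2026.
2nd Saturday of September 2026: September 12, 2026.

September 12, 2026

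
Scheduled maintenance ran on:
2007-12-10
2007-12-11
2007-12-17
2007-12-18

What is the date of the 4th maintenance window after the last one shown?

2008-01-01

Gaps: 1, 6, 1 days — not constant, but cyclic with period 2.
The events fall on every Monday and Tuesday.
Next Monday: 2007-12-24.
Next Tuesday: 2007-12-25.
Next Monday: 2007-12-31.
The following Tuesday is 2008-01-01.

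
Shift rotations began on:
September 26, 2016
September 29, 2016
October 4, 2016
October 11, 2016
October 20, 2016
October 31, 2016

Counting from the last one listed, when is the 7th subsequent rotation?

Intervals are 3, 5, 7, 9, 11 days — an arithmetic progression with common difference 2.
Next gap: 13 days. October 31, 2016 + 13 days = November 13, 2016.
Next gap: 15 days. November 13, 2016 + 15 days = November 28, 2016.
Next gap: 17 days. November 28, 2016 + 17 days = December 15, 2016.
Next gap: 19 days. December 15, 2016 + 19 days = January 3, 2017.
Next gap: 21 days. January 3, 2017 + 21 days = January 24, 2017.
Next gap: 23 days. January 24, 2017 + 23 days = February 16, 2017.
Next gap: 25 days. February 16, 2017 + 25 days = March 13, 2017.

March 13, 2017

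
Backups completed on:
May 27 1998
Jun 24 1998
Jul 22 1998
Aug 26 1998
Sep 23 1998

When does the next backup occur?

Oct 28 1998

These are Wednesdays at 28- or 35-day spacing (28, 28, 35, 28).
The pattern: 4th Wednesday of the month.
October 1998 — 4th Wednesday is Oct 28 1998.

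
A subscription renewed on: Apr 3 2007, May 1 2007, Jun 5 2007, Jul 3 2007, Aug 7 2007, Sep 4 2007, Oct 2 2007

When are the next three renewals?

Nov 6 2007, Dec 4 2007, Jan 1 2008

These are Tuesdays at 28- or 35-day spacing (28, 35, 28, 35, 28, 28).
The pattern: 1st Tuesday of the month.
1st Tuesday of November 2007: Nov 6 2007.
December 2007 — 1st Tuesday is Dec 4 2007.
1st Tuesday of January 2008: Jan 1 2008.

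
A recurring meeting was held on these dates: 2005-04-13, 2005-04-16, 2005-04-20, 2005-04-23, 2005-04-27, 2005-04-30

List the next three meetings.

2005-05-04, 2005-05-07, 2005-05-11

Gaps: 3, 4, 3, 4, 3 days — not constant, but cyclic with period 2.
The events fall on every Wednesday and Saturday.
Next Wednesday: 2005-05-04.
Next Saturday: 2005-05-07.
The following Wednesday is 2005-05-11.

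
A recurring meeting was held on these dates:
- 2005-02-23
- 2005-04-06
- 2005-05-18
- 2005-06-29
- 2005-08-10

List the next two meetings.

Gaps between consecutive events: 42, 42, 42, 42 days — a constant 42-day interval.
2005-08-10 + 42 days = 2005-09-21.
2005-09-21 + 42 days = 2005-11-02.

2005-09-21, 2005-11-02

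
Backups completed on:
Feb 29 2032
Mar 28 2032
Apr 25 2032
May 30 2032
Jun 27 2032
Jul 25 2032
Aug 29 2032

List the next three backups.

Every date is a Sunday; gaps 28, 28, 35, 28, 28, 35 days.
Each is the last Sunday of its month (at least one falls on the 29th or later, ruling out '4th Sunday').
Last Sunday of September 2032: Sep 26 2032.
Last Sunday of October 2032: Oct 31 2032.
November 2032 ends with Sunday Nov 28 2032.

Sep 26 2032, Oct 31 2032, Nov 28 2032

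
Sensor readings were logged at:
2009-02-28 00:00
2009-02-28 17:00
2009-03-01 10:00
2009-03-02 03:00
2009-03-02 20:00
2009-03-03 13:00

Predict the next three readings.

2009-03-04 06:00, 2009-03-04 23:00, 2009-03-05 16:00

Spacing: 17, 17, 17, 17, 17 h — constant 17 h.
2009-03-03 13:00 + 17 h = 2009-03-04 06:00.
2009-03-04 06:00 + 17 h = 2009-03-04 23:00.
2009-03-04 23:00 + 17 h = 2009-03-05 16:00.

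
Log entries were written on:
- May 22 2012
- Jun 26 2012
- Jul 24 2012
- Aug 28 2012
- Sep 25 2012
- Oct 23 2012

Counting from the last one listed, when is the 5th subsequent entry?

These are Tuesdays at 28- or 35-day spacing (35, 28, 35, 28, 28).
The pattern: 4th Tuesday of the month.
November 2012 — 4th Tuesday is Nov 27 2012.
December 2012 — 4th Tuesday is Dec 25 2012.
4th Tuesday of January 2013: Jan 22 2013.
February 2013 — 4th Tuesday is Feb 26 2013.
4th Tuesday of March 2013: Mar 26 2013.

Mar 26 2013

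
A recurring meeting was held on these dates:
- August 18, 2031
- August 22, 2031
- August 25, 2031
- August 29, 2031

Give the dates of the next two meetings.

The gap pattern 4, 3, 4 repeats every 2 events.
These are the Mondays and Fridays of each week.
The following Monday is September 1, 2031.
The following Friday is September 5, 2031.

September 1, 2031; September 5, 2031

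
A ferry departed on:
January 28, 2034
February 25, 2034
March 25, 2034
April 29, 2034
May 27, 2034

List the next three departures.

Every date is a Saturday; gaps 28, 28, 35, 28 days.
Each is the last Saturday of its month (at least one falls on the 29th or later, ruling out '4th Saturday').
June 2034 ends with Saturday June 24, 2034.
July 2034 ends with Saturday July 29, 2034.
August 2034 ends with Saturday August 26, 2034.

June 24, 2034; July 29, 2034; August 26, 2034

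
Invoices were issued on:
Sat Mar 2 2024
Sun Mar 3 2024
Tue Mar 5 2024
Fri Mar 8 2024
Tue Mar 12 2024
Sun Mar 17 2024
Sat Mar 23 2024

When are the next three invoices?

Intervals are 1, 2, 3, 4, 5, 6 days — an arithmetic progression with common difference 1.
Next gap: 7 days. Sat Mar 23 2024 + 7 days = Sat Mar 30 2024.
Next gap: 8 days. Sat Mar 30 2024 + 8 days = Sun Apr 7 2024.
Next gap: 9 days. Sun Apr 7 2024 + 9 days = Tue Apr 16 2024.

Sat Mar 30 2024, Sun Apr 7 2024, Tue Apr 16 2024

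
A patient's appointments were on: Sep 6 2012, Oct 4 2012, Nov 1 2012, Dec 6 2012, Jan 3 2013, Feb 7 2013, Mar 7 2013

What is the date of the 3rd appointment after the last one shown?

Jun 6 2013

All dates are Thursdays, 28, 28, 35, 28, 35, 28 days apart.
Specifically, the 1st Thursday of each month.
April 2013 — 1st Thursday is Apr 4 2013.
1st Thursday of May 2013: May 2 2013.
June 2013 — 1st Thursday is Jun 6 2013.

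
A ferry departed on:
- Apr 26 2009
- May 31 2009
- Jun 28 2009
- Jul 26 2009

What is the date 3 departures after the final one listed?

All Sundays; the gaps (35, 28, 28) vary with month length.
This is the last Sunday of each month.
August 2009 ends with Sunday Aug 30 2009.
September 2009 ends with Sunday Sep 27 2009.
October 2009 ends with Sunday Oct 25 2009.

Oct 25 2009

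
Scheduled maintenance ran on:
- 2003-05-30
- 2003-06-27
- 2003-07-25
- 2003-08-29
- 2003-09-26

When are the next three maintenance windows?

Every date is a Friday; gaps 28, 28, 35, 28 days.
Each is the last Friday of its month (at least one falls on the 29th or later, ruling out '4th Friday').
October 2003 ends with Friday 2003-10-31.
November 2003 ends with Friday 2003-11-28.
Last Friday of December 2003: 2003-12-26.

2003-10-31, 2003-11-28, 2003-12-26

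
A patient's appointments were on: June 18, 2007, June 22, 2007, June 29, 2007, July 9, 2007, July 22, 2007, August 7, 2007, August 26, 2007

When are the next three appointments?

September 17, 2007; October 12, 2007; November 9, 2007

Gaps: 4, 7, 10, 13, 16, 19 days — each gap is 3 larger than the previous one.
Next gap: 22 days. August 26, 2007 + 22 days = September 17, 2007.
Next gap: 25 days. September 17, 2007 + 25 days = October 12, 2007.
Next gap: 28 days. October 12, 2007 + 28 days = November 9, 2007.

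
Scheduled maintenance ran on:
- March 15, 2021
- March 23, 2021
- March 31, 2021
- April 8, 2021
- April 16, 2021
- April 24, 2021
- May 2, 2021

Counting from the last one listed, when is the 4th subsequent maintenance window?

Gaps between consecutive events: 8, 8, 8, 8, 8, 8 days — a constant 8-day interval.
May 2, 2021 + 8 days = May 10, 2021.
May 10, 2021 + 8 days = May 18, 2021.
May 18, 2021 + 8 days = May 26, 2021.
May 26, 2021 + 8 days = June 3, 2021.

June 3, 2021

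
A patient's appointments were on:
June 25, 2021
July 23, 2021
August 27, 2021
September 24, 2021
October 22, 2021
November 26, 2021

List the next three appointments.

December 24, 2021; January 28, 2022; February 25, 2022

All dates are Fridays, 28, 35, 28, 28, 35 days apart.
Specifically, the 4th Friday of each month.
4th Friday of December 2021: December 24, 2021.
4th Friday of January 2022: January 28, 2022.
February 2022 — 4th Friday is February 25, 2022.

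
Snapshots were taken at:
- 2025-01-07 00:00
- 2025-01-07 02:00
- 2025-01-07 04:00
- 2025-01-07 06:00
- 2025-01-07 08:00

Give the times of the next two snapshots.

Spacing: 2, 2, 2, 2 h — constant 2 h.
2025-01-07 08:00 + 2 h = 2025-01-07 10:00.
2025-01-07 10:00 + 2 h = 2025-01-07 12:00.

2025-01-07 10:00, 2025-01-07 12:00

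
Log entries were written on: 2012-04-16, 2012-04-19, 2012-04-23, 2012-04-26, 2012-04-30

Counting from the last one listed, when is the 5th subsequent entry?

2012-05-17

Gaps: 3, 4, 3, 4 days — not constant, but cyclic with period 2.
The events fall on every Monday and Thursday.
Next Thursday: 2012-05-03.
The following Monday is 2012-05-07.
The following Thursday is 2012-05-10.
The following Monday is 2012-05-14.
The following Thursday is 2012-05-17.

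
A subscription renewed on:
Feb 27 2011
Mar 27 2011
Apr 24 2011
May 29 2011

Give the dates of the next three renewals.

Jun 26 2011, Jul 31 2011, Aug 28 2011

Every date is a Sunday; gaps 28, 28, 35 days.
Each is the last Sunday of its month (at least one falls on the 29th or later, ruling out '4th Sunday').
Last Sunday of June 2011: Jun 26 2011.
Last Sunday of July 2011: Jul 31 2011.
Last Sunday of August 2011: Aug 28 2011.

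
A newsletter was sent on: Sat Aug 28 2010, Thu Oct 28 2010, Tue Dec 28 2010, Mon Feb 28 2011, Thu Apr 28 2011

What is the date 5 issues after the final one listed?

Each date is the 28th; the gaps (61, 61, 62, 59) track the month lengths.
The rule is the 28th of every 2 months.
June 2011: Tue Jun 28 2011.
Next: August 2011 → Sun Aug 28 2011.
Next: October 2011 → Fri Oct 28 2011.
December 2011: Wed Dec 28 2011.
February 2012: Tue Feb 28 2012.

Tue Feb 28 2012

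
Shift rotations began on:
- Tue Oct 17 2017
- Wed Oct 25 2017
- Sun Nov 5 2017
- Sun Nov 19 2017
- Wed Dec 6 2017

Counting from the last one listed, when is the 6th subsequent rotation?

Sun May 20 2018

Gaps: 8, 11, 14, 17 days — each gap is 3 larger than the previous one.
Next gap: 20 days. Wed Dec 6 2017 + 20 days = Tue Dec 26 2017.
Next gap: 23 days. Tue Dec 26 2017 + 23 days = Thu Jan 18 2018.
Next gap: 26 days. Thu Jan 18 2018 + 26 days = Tue Feb 13 2018.
Next gap: 29 days. Tue Feb 13 2018 + 29 days = Wed Mar 14 2018.
Next gap: 32 days. Wed Mar 14 2018 + 32 days = Sun Apr 15 2018.
Next gap: 35 days. Sun Apr 15 2018 + 35 days = Sun May 20 2018.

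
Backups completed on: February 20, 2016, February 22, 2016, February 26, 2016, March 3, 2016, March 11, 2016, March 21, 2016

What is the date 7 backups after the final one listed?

Intervals are 2, 4, 6, 8, 10 days — an arithmetic progression with common difference 2.
Next gap: 12 days. March 21, 2016 + 12 days = April 2, 2016.
Next gap: 14 days. April 2, 2016 + 14 days = April 16, 2016.
Next gap: 16 days. April 16, 2016 + 16 days = May 2, 2016.
Next gap: 18 days. May 2, 2016 + 18 days = May 20, 2016.
Next gap: 20 days. May 20, 2016 + 20 days = June 9, 2016.
Next gap: 22 days. June 9, 2016 + 22 days = July 1, 2016.
Next gap: 24 days. July 1, 2016 + 24 days = July 25, 2016.

July 25, 2016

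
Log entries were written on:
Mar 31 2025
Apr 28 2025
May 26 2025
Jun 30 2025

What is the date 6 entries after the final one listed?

All Mondays; the gaps (28, 28, 35) vary with month length.
This is the last Monday of each month.
Last Monday of July 2025: Jul 28 2025.
August 2025 ends with Monday Aug 25 2025.
Last Monday of September 2025: Sep 29 2025.
Last Monday of October 2025: Oct 27 2025.
November 2025 ends with Monday Nov 24 2025.
December 2025 ends with Monday Dec 29 2025.

Dec 29 2025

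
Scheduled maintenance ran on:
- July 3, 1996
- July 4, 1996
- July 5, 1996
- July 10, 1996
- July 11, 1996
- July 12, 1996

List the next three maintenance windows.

Every event lands on a Wednesday or Thursday or Friday (gaps cycle 1, 1, 5, 1, 1).
So the schedule is: every Wednesday, Thursday and Friday.
Next Wednesday: July 17, 1996.
The following Thursday is July 18, 1996.
Next Friday: July 19, 1996.

July 17, 1996; July 18, 1996; July 19, 1996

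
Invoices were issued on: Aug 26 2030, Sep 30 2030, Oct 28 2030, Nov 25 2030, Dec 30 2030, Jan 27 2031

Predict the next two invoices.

Feb 24 2031, Mar 31 2031

These are Mondays with 35, 28, 28, 35, 28-day gaps.
Each is the final Monday of its month — Sep 30 2030 is past the 28th, so '4th Monday' doesn't fit.
February 2031 ends with Monday Feb 24 2031.
March 2031 ends with Monday Mar 31 2031.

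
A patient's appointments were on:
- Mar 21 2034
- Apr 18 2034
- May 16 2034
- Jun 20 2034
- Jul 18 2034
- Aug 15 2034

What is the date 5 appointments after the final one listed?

Jan 16 2035

These are Tuesdays at 28- or 35-day spacing (28, 28, 35, 28, 28).
The pattern: 3rd Tuesday of the month.
September 2034 — 3rd Tuesday is Sep 19 2034.
October 2034 — 3rd Tuesday is Oct 17 2034.
November 2034 — 3rd Tuesday is Nov 21 2034.
3rd Tuesday of December 2034: Dec 19 2034.
January 2035 — 3rd Tuesday is Jan 16 2035.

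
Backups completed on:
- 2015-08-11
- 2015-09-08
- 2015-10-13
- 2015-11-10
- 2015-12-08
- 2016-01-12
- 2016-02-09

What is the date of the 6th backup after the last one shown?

These are Tuesdays at 28- or 35-day spacing (28, 35, 28, 28, 35, 28).
The pattern: 2nd Tuesday of the month.
2nd Tuesday of March 2016: 2016-03-08.
April 2016 — 2nd Tuesday is 2016-04-12.
May 2016 — 2nd Tuesday is 2016-05-10.
June 2016 — 2nd Tuesday is 2016-06-14.
2nd Tuesday of July 2016: 2016-07-12.
2nd Tuesday of August 2016: 2016-08-09.

2016-08-09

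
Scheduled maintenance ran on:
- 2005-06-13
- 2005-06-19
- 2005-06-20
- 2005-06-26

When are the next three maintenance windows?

2005-06-27, 2005-07-03, 2005-07-04

Gaps: 6, 1, 6 days — not constant, but cyclic with period 2.
The events fall on every Monday and Sunday.
The following Monday is 2005-06-27.
Next Sunday: 2005-07-03.
Next Monday: 2005-07-04.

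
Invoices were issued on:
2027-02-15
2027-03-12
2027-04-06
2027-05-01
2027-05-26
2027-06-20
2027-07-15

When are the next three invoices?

2027-08-09, 2027-09-03, 2027-09-28

Every event comes 25 days after the last (25, 25, 25, 25, 25, 25).
2027-07-15 + 25 days = 2027-08-09.
2027-08-09 + 25 days = 2027-09-03.
2027-09-03 + 25 days = 2027-09-28.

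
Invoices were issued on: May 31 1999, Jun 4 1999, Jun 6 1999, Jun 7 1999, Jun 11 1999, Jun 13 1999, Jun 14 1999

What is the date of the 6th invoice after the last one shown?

Jun 28 1999

Gaps: 4, 2, 1, 4, 2, 1 days — not constant, but cyclic with period 3.
The events fall on every Monday, Friday and Sunday.
The following Friday is Jun 18 1999.
Next Sunday: Jun 20 1999.
The following Monday is Jun 21 1999.
Next Friday: Jun 25 1999.
The following Sunday is Jun 27 1999.
The following Monday is Jun 28 1999.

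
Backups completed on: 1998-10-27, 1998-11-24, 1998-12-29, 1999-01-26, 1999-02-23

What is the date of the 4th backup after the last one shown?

These are Tuesdays with 28, 35, 28, 28-day gaps.
Each is the final Tuesday of its month — 1998-12-29 is past the 28th, so '4th Tuesday' doesn't fit.
March 1999 ends with Tuesday 1999-03-30.
April 1999 ends with Tuesday 1999-04-27.
Last Tuesday of May 1999: 1999-05-25.
Last Tuesday of June 1999: 1999-06-29.

1999-06-29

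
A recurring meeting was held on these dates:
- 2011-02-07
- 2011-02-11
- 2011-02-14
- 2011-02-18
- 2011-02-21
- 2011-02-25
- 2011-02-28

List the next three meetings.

The gap pattern 4, 3, 4, 3, 4, 3 repeats every 2 events.
These are the Mondays and Fridays of each week.
Next Friday: 2011-03-04.
The following Monday is 2011-03-07.
Next Friday: 2011-03-11.

2011-03-04, 2011-03-07, 2011-03-11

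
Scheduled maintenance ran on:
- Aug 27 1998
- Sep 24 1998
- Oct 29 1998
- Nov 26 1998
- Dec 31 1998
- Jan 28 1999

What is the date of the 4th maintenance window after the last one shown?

Every date is a Thursday; gaps 28, 35, 28, 35, 28 days.
Each is the last Thursday of its month (at least one falls on the 29th or later, ruling out '4th Thursday').
Last Thursday of February 1999: Feb 25 1999.
Last Thursday of March 1999: Mar 25 1999.
April 1999 ends with Thursday Apr 29 1999.
Last Thursday of May 1999: May 27 1999.

May 27 1999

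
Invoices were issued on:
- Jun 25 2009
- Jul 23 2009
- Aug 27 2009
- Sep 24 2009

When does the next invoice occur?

Oct 22 2009

Gaps: 28, 35, 28 days — a mix of 28 and 35. Every date is a Thursday.
Each is the 4th Thursday of its month.
October 2009 — 4th Thursday is Oct 22 2009.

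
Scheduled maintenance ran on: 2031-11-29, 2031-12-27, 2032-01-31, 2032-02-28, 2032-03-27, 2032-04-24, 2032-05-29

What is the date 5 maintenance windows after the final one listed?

2032-10-30

All Saturdays; the gaps (28, 35, 28, 28, 28, 35) vary with month length.
This is the last Saturday of each month.
Last Saturday of June 2032: 2032-06-26.
July 2032 ends with Saturday 2032-07-31.
August 2032 ends with Saturday 2032-08-28.
September 2032 ends with Saturday 2032-09-25.
Last Saturday of October 2032: 2032-10-30.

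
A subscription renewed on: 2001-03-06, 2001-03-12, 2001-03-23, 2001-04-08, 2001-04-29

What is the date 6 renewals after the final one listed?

The spacing grows by 5 each time: 6, 11, 16, 21 days.
Next gap: 26 days. 2001-04-29 + 26 days = 2001-05-25.
Next gap: 31 days. 2001-05-25 + 31 days = 2001-06-25.
Next gap: 36 days. 2001-06-25 + 36 days = 2001-07-31.
Next gap: 41 days. 2001-07-31 + 41 days = 2001-09-10.
Next gap: 46 days. 2001-09-10 + 46 days = 2001-10-26.
Next gap: 51 days. 2001-10-26 + 51 days = 2001-12-16.

2001-12-16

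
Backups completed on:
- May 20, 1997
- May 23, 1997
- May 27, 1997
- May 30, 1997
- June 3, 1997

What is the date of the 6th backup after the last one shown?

The gap pattern 3, 4, 3, 4 repeats every 2 events.
These are the Tuesdays and Fridays of each week.
The following Friday is June 6, 1997.
Next Tuesday: June 10, 1997.
Next Friday: June 13, 1997.
The following Tuesday is June 17, 1997.
The following Friday is June 20, 1997.
Next Tuesday: June 24, 1997.

June 24, 1997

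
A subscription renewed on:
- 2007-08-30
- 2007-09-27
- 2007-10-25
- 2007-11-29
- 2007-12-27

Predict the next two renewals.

2008-01-31, 2008-02-28

All Thursdays; the gaps (28, 28, 35, 28) vary with month length.
This is the last Thursday of each month.
January 2008 ends with Thursday 2008-01-31.
Last Thursday of February 2008: 2008-02-28.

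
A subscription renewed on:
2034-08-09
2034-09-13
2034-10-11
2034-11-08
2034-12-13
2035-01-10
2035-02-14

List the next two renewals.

2035-03-14, 2035-04-11

All dates are Wednesdays, 35, 28, 28, 35, 28, 35 days apart.
Specifically, the 2nd Wednesday of each month.
2nd Wednesday of March 2035: 2035-03-14.
April 2035 — 2nd Wednesday is 2035-04-11.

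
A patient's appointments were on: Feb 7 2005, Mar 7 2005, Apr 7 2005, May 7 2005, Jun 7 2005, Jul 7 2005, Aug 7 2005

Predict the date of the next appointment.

Sep 7 2005

Each date is the 7th; the gaps (28, 31, 30, 31, 30, 31) track the month lengths.
The rule is the 7th of each month.
September 2005: Sep 7 2005.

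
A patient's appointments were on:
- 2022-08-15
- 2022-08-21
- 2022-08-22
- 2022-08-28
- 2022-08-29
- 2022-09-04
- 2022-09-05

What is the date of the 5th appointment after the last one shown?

2022-09-25

The gap pattern 6, 1, 6, 1, 6, 1 repeats every 2 events.
These are the Mondays and Sundays of each week.
Next Sunday: 2022-09-11.
Next Monday: 2022-09-12.
Next Sunday: 2022-09-18.
Next Monday: 2022-09-19.
The following Sunday is 2022-09-25.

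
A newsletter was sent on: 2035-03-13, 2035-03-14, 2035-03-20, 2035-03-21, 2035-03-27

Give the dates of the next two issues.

Every event lands on a Tuesday or Wednesday (gaps cycle 1, 6, 1, 6).
So the schedule is: every Tuesday and Wednesday.
Next Wednesday: 2035-03-28.
Next Tuesday: 2035-04-03.

2035-03-28, 2035-04-03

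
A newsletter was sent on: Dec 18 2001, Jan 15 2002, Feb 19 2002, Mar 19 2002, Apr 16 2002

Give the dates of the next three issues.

Gaps: 28, 35, 28, 28 days — a mix of 28 and 35. Every date is a Tuesday.
Each is the 3rd Tuesday of its month.
May 2002 — 3rd Tuesday is May 21 2002.
3rd Tuesday of June 2002: Jun 18 2002.
July 2002 — 3rd Tuesday is Jul 16 2002.

May 21 2002, Jun 18 2002, Jul 16 2002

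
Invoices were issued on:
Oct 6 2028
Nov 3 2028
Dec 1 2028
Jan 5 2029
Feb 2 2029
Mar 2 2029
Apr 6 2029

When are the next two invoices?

All dates are Fridays, 28, 28, 35, 28, 28, 35 days apart.
Specifically, the 1st Friday of each month.
May 2029 — 1st Friday is May 4 2029.
1st Friday of June 2029: Jun 1 2029.

May 4 2029, Jun 1 2029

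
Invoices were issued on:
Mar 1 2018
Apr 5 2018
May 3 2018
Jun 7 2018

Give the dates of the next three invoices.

Jul 5 2018, Aug 2 2018, Sep 6 2018

Gaps: 35, 28, 35 days — a mix of 28 and 35. Every date is a Thursday.
Each is the 1st Thursday of its month.
1st Thursday of July 2018: Jul 5 2018.
1st Thursday of August 2018: Aug 2 2018.
September 2018 — 1st Thursday is Sep 6 2018.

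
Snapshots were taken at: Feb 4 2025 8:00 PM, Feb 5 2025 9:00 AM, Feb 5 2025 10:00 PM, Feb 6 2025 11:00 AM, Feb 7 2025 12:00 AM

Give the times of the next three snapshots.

Spacing: 13, 13, 13, 13 h — constant 13 h.
Feb 7 2025 12:00 AM + 13 h = Feb 7 2025 1:00 PM.
Feb 7 2025 1:00 PM + 13 h = Feb 8 2025 2:00 AM.
Feb 8 2025 2:00 AM + 13 h = Feb 8 2025 3:00 PM.

Feb 7 2025 1:00 PM, Feb 8 2025 2:00 AM, Feb 8 2025 3:00 PM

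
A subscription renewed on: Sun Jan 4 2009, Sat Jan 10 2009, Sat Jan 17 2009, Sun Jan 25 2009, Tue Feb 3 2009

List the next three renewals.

Gaps: 6, 7, 8, 9 days — each gap is 1 larger than the previous one.
Next gap: 10 days. Tue Feb 3 2009 + 10 days = Fri Feb 13 2009.
Next gap: 11 days. Fri Feb 13 2009 + 11 days = Tue Feb 24 2009.
Next gap: 12 days. Tue Feb 24 2009 + 12 days = Sun Mar 8 2009.

Fri Feb 13 2009, Tue Feb 24 2009, Sun Mar 8 2009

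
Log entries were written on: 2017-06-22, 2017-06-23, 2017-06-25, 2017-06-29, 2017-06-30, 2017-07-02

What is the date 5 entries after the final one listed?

The gap pattern 1, 2, 4, 1, 2 repeats every 3 events.
These are the Thursdays, Fridays and Sundays of each week.
Next Thursday: 2017-07-06.
Next Friday: 2017-07-07.
The following Sunday is 2017-07-09.
The following Thursday is 2017-07-13.
The following Friday is 2017-07-14.

2017-07-14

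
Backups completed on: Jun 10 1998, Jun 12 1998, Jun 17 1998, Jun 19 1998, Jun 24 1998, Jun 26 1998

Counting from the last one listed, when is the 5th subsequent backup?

Jul 15 1998

Gaps: 2, 5, 2, 5, 2 days — not constant, but cyclic with period 2.
The events fall on every Wednesday and Friday.
Next Wednesday: Jul 1 1998.
Next Friday: Jul 3 1998.
The following Wednesday is Jul 8 1998.
Next Friday: Jul 10 1998.
Next Wednesday: Jul 15 1998.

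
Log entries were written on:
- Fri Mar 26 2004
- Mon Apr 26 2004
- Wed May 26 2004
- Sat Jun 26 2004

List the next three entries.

Mon Jul 26 2004, Thu Aug 26 2004, Sun Sep 26 2004

The day-of-month is always 26 (31, 30, 31 days between events).
So this recurs on the 26th of each month.
July 2004: Mon Jul 26 2004.
August 2004: Thu Aug 26 2004.
September 2004: Sun Sep 26 2004.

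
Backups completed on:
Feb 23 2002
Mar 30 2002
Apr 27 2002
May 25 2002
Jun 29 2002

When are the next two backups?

Jul 27 2002, Aug 31 2002

All Saturdays; the gaps (35, 28, 28, 35) vary with month length.
This is the last Saturday of each month.
Last Saturday of July 2002: Jul 27 2002.
August 2002 ends with Saturday Aug 31 2002.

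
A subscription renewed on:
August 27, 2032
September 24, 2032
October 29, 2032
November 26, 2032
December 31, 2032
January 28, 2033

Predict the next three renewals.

February 25, 2033; March 25, 2033; April 29, 2033

These are Fridays with 28, 35, 28, 35, 28-day gaps.
Each is the final Friday of its month — October 29, 2032 is past the 28th, so '4th Friday' doesn't fit.
Last Friday of February 2033: February 25, 2033.
Last Friday of March 2033: March 25, 2033.
April 2033 ends with Friday April 29, 2033.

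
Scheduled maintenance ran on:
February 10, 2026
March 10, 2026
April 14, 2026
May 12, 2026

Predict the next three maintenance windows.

These are Tuesdays at 28- or 35-day spacing (28, 35, 28).
The pattern: 2nd Tuesday of the month.
June 2026 — 2nd Tuesday is June 9, 2026.
July 2026 — 2nd Tuesday is July 14, 2026.
2nd Tuesday of August 2026: August 11, 2026.

June 9, 2026; July 14, 2026; August 11, 2026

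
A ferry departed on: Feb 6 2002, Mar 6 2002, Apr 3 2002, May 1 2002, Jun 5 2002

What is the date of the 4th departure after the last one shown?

Oct 2 2002

Gaps: 28, 28, 28, 35 days — a mix of 28 and 35. Every date is a Wednesday.
Each is the 1st Wednesday of its month.
July 2002 — 1st Wednesday is Jul 3 2002.
1st Wednesday of August 2002: Aug 7 2002.
1st Wednesday of September 2002: Sep 4 2002.
October 2002 — 1st Wednesday is Oct 2 2002.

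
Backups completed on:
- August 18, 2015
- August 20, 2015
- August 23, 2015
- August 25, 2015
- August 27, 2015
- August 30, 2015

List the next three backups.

The gap pattern 2, 3, 2, 2, 3 repeats every 3 events.
These are the Tuesdays, Thursdays and Sundays of each week.
Next Tuesday: September 1, 2015.
Next Thursday: September 3, 2015.
Next Sunday: September 6, 2015.

September 1, 2015; September 3, 2015; September 6, 2015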